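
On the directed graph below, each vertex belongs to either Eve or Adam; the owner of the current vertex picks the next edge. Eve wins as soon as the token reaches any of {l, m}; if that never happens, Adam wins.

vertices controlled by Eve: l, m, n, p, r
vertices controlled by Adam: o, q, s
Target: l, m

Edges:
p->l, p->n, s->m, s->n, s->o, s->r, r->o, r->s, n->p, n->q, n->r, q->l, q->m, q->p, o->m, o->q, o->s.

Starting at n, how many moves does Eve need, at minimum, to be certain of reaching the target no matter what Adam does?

2

A0 = {l, m}
A1: add {p} — p (Eve) has p→l.
A2: add {n, q} — n (Eve) has n→p; q (Adam): all of {l, m, p} already in.
A3 = A2; e.g. o (Adam) can still go to s. Fixed point.
n enters the attractor at level 2, so Eve can force the target in 2 moves from there.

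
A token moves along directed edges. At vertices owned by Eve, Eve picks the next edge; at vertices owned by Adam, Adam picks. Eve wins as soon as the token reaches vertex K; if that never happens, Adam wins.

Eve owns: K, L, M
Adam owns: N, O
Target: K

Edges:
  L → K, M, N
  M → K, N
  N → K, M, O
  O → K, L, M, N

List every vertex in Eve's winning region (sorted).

A0 = {K}
A1: add {L, M} — L (Eve) has L→K; M (Eve) has M→K.
A2 = A1; e.g. N (Adam) can still go to O. Fixed point.
Eve's winning region = {K, L, M}.

K, L, M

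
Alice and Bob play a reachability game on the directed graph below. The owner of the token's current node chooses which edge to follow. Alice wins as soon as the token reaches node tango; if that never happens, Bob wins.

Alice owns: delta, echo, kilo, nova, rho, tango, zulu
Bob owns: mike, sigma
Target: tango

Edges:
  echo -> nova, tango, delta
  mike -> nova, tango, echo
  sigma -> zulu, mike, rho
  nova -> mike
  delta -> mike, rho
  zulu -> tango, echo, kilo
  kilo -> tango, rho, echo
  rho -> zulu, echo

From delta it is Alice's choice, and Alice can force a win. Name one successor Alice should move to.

rho

A0 = {tango}
A1: add {echo, kilo, zulu} — zulu (Alice) has zulu→tango; echo (Alice) has echo→tango; kilo (Alice) has kilo→tango.
A2: add {rho} — rho (Alice) has rho→zulu.
A3: add {delta} — delta (Alice) has delta→rho.
A4 = A3; e.g. nova (Alice) has no edge into A3. Fixed point.
From delta, successor rho is in the attractor (rank 2); the other successor mike is not.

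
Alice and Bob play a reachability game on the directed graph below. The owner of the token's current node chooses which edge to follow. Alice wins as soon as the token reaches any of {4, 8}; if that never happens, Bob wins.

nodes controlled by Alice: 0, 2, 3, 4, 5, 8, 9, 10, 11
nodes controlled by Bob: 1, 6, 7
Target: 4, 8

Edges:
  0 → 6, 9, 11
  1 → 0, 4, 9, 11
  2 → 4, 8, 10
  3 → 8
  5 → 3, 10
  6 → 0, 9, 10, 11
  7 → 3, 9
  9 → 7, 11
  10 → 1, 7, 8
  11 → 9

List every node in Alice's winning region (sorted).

A0 = {4, 8}
A1: add {2, 3, 10} — 2 (Alice) has 2→4; 3 (Alice) has 3→8; 10 (Alice) has 10→8.
A2: add {5} — 5 (Alice) has 5→3.
A3 = A2; e.g. 0 (Alice) has no edge into A2. Fixed point.
Alice's winning region = {2, 3, 4, 5, 8, 10}.

2, 3, 4, 5, 8, 10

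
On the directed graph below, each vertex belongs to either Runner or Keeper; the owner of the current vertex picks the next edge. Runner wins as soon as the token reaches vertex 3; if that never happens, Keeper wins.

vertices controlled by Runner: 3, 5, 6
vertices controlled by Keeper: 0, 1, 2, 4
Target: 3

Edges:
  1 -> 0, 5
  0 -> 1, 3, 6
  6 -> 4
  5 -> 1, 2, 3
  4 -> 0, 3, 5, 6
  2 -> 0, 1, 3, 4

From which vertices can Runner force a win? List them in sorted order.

3, 5

A0 = {3}
A1: add {5} — 5 (Runner) has 5→3.
A2 = A1; e.g. 0 (Keeper) can still go to 1. Fixed point.
Runner's winning region = {3, 5}.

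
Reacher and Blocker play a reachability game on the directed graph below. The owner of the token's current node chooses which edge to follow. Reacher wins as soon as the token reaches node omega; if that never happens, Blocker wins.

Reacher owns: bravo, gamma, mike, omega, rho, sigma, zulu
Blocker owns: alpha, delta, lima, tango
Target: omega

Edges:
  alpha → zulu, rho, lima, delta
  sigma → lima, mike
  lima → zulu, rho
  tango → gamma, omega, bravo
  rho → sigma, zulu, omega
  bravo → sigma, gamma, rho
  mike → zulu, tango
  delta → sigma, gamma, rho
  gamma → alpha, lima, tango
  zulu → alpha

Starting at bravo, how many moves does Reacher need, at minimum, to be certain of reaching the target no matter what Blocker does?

2

A0 = {omega}
A1: add {rho} — rho (Reacher) has rho→omega.
A2: add {bravo} — bravo (Reacher) has bravo→rho.
A3 = A2; e.g. alpha (Blocker) can still go to zulu. Fixed point.
bravo enters the attractor at level 2, so Reacher can force the target in 2 moves from there.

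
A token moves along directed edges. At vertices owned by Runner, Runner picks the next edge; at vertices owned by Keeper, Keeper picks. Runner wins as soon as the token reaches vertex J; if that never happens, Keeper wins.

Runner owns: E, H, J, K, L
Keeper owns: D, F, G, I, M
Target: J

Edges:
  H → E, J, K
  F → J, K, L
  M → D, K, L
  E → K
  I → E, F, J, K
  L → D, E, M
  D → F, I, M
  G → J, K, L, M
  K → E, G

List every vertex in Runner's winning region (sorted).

A0 = {J}
A1: add {H} — H (Runner) has H→J.
A2 = A1; e.g. D (Keeper) can still go to F. Fixed point.
Runner's winning region = {H, J}.

H, J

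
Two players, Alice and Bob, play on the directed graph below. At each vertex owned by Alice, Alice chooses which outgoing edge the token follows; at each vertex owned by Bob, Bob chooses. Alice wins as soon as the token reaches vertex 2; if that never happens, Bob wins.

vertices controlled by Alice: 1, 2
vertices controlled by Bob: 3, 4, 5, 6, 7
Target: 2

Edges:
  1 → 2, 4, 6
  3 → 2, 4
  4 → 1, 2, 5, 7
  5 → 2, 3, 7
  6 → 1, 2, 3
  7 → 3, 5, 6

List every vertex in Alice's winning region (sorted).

1, 2

A0 = {2}
A1: add {1} — 1 (Alice) has 1→2.
A2 = A1; e.g. 3 (Bob) can still go to 4. Fixed point.
Alice's winning region = {1, 2}.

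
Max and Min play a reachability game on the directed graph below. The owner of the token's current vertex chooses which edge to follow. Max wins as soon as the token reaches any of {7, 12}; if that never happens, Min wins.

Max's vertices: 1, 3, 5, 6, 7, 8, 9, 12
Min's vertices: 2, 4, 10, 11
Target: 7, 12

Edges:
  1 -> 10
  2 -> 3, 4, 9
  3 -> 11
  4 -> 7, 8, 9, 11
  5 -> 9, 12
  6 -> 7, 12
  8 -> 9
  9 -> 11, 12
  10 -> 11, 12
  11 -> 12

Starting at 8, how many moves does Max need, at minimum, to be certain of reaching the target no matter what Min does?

A0 = {7, 12}
A1: add {5, 6, 9, 11} — 5 (Max) has 5→12; 6 (Max) has 6→7; 9 (Max) has 9→12; 11 (Min): all of {12} already in.
A2: add {3, 8, 10} — 3 (Max) has 3→11; 8 (Max) has 8→9; 10 (Min): all of {11, 12} already in.
8 enters the attractor at level 2, so Max can force the target in 2 moves from there.

2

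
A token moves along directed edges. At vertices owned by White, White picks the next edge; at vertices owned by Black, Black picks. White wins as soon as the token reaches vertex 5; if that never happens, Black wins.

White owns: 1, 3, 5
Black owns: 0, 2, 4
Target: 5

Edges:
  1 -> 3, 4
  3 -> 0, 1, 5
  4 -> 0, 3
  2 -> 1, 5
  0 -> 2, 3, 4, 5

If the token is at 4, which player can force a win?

A0 = {5}
A1: add {3} — 3 (White) has 3→5.
A2: add {1} — 1 (White) has 1→3.
A3: add {2} — 2 (Black): all of {1, 5} already in.
A4 = A3; e.g. 0 (Black) can still go to 4. Fixed point.
4 never enters the attractor, so Black can avoid the target forever.

Black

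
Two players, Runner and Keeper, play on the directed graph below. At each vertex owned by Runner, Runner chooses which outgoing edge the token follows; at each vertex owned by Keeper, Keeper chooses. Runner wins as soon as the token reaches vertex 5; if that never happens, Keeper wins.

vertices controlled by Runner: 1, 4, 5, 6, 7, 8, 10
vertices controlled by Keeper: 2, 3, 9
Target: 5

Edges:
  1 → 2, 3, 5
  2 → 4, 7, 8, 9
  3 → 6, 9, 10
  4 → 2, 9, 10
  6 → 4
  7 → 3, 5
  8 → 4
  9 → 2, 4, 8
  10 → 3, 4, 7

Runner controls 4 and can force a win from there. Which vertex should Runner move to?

A0 = {5}
A1: add {1, 7} — 1 (Runner) has 1→5; 7 (Runner) has 7→5.
A2: add {10} — 10 (Runner) has 10→7.
A3: add {4} — 4 (Runner) has 4→10.
A4: add {6, 8} — 6 (Runner) has 6→4; 8 (Runner) has 8→4.
A5 = A4; e.g. 2 (Keeper) can still go to 9. Fixed point.
From 4, successor 10 is in the attractor (rank 2); the other successors 2, 9 are not.

10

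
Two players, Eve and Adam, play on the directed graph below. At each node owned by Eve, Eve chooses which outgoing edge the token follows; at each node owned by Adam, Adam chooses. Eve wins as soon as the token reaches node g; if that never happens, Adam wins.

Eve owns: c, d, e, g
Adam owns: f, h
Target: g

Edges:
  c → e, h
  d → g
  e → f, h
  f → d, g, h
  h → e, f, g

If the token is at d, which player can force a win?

Eve

A0 = {g}
A1: add {d} — d (Eve) has d→g.
A2 = A1; e.g. c (Eve) has no edge into A1. Fixed point.
d ∈ A1, so Eve can force the target.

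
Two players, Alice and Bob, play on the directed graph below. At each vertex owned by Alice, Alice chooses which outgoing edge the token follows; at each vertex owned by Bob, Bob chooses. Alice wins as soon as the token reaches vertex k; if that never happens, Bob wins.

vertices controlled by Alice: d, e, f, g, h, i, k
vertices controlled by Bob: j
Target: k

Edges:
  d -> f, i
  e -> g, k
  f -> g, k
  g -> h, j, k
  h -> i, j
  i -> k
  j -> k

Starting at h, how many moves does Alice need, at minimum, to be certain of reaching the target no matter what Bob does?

A0 = {k}
A1: add {e, f, g, i, j} — e (Alice) has e→k; f (Alice) has f→k; g (Alice) has g→k; i (Alice) has i→k; j (Bob): all of {k} already in.
A2: add {d, h} — d (Alice) has d→f; h (Alice) has h→i.
A2 = all vertices. Fixed point.
h enters the attractor at level 2, so Alice can force the target in 2 moves from there.

2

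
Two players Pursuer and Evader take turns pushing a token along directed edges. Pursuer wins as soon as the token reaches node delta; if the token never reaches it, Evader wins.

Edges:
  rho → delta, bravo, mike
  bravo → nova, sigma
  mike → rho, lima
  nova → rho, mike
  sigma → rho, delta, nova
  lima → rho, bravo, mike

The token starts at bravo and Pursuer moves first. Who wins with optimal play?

Evader

Track states (vertex, player-to-move).
A0 = {(delta,Pursuer), (delta,Evader)}
A1: add {(rho,Pursuer), (sigma,Pursuer)}.
A2 = A1; e.g. (rho,Evader) stays out. (bravo,Pursuer) never enters ⇒ Evader avoids the target.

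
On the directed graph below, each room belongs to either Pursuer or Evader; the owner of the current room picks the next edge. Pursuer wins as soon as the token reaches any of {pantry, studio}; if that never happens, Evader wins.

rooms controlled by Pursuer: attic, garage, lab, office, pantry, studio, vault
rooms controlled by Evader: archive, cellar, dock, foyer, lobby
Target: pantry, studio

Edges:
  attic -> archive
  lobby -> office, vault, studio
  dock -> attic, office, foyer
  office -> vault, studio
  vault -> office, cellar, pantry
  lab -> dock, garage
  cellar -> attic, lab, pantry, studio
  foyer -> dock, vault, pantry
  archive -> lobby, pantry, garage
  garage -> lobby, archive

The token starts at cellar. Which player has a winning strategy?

Pursuer

A0 = {pantry, studio}
A1: add {office, vault} — office (Pursuer) has office→studio; vault (Pursuer) has vault→pantry.
A2: add {lobby} — lobby (Evader): all of {office, vault, studio} already in.
A3: add {garage} — garage (Pursuer) has garage→lobby.
A4: add {archive, lab} — lab (Pursuer) has lab→garage; archive (Evader): all of {lobby, pantry, garage} already in.
A5: add {attic} — attic (Pursuer) has attic→archive.
A6: add {cellar} — cellar (Evader): all of {attic, lab, pantry, studio} already in.
A7 = A6; e.g. dock (Evader) can still go to foyer. Fixed point.
cellar ∈ A6, so Pursuer can force the target.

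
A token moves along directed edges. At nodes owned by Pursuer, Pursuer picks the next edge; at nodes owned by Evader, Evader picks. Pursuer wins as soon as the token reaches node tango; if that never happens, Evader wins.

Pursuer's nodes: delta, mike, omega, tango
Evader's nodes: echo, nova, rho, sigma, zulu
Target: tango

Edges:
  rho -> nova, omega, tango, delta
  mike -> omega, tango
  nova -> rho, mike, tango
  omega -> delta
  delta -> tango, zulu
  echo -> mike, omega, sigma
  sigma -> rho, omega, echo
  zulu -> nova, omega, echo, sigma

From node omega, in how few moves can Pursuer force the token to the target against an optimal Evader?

2

A0 = {tango}
A1: add {delta, mike} — mike (Pursuer) has mike→tango; delta (Pursuer) has delta→tango.
A2: add {omega} — omega (Pursuer) has omega→delta.
A3 = A2; e.g. rho (Evader) can still go to nova. Fixed point.
omega enters the attractor at level 2, so Pursuer can force the target in 2 moves from there.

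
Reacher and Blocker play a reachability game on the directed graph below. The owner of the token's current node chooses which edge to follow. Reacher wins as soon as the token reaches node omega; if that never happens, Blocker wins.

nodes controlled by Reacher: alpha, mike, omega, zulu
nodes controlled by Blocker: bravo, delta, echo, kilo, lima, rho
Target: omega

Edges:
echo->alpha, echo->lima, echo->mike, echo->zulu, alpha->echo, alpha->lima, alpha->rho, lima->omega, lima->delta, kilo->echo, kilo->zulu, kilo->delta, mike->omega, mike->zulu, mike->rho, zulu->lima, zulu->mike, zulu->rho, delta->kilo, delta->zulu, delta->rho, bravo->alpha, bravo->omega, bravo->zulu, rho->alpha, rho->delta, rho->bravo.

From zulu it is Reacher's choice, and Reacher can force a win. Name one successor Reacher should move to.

A0 = {omega}
A1: add {mike} — mike (Reacher) has mike→omega.
A2: add {zulu} — zulu (Reacher) has zulu→mike.
A3 = A2; e.g. echo (Blocker) can still go to alpha. Fixed point.
From zulu, successor mike is in the attractor (rank 1); the other successors lima, rho are not.

mike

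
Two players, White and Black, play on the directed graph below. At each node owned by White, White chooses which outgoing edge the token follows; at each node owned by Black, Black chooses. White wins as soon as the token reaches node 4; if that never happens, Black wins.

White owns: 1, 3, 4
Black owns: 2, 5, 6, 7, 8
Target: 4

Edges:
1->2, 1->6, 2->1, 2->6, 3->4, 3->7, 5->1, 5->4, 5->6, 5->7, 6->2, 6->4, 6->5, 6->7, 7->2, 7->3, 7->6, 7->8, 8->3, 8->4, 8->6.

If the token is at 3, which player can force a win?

A0 = {4}
A1: add {3} — 3 (White) has 3→4.
A2 = A1; e.g. 1 (White) has no edge into A1. Fixed point.
3 ∈ A1, so White can force the target.

White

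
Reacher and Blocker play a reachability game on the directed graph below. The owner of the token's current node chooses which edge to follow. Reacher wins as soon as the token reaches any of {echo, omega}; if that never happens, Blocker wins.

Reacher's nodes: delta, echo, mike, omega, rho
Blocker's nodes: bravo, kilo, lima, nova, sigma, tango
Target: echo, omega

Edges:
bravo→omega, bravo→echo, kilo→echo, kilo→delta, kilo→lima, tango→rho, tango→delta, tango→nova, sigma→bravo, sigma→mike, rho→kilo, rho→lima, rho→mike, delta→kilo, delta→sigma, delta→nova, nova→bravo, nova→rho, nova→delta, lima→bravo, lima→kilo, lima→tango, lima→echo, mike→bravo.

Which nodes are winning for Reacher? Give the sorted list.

bravo, delta, echo, mike, nova, omega, rho, sigma, tango

A0 = {echo, omega}
A1: add {bravo} — bravo (Blocker): all of {omega, echo} already in.
A2: add {mike} — mike (Reacher) has mike→bravo.
A3: add {rho, sigma} — sigma (Blocker): all of {bravo, mike} already in; rho (Reacher) has rho→mike.
A4: add {delta} — delta (Reacher) has delta→sigma.
A5: add {nova} — nova (Blocker): all of {bravo, rho, delta} already in.
A6: add {tango} — tango (Blocker): all of {rho, delta, nova} already in.
A7 = A6; e.g. kilo (Blocker) can still go to lima. Fixed point.
Reacher's winning region = {bravo, delta, echo, mike, nova, omega, rho, sigma, tango}.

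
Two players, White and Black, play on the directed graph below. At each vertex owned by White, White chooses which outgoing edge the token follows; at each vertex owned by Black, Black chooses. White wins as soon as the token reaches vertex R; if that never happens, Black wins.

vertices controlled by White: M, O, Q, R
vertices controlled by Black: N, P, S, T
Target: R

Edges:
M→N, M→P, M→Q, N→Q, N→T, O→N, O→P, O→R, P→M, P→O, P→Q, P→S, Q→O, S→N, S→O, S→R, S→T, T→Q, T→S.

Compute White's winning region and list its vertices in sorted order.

M, O, Q, R

A0 = {R}
A1: add {O} — O (White) has O→R.
A2: add {Q} — Q (White) has Q→O.
A3: add {M} — M (White) has M→Q.
A4 = A3; e.g. N (Black) can still go to T. Fixed point.
White's winning region = {M, O, Q, R}.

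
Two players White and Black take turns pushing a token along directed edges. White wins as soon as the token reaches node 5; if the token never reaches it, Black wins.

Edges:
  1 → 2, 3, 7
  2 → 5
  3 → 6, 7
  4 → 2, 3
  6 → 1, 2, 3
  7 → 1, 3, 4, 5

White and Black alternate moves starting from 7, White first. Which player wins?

Track states (vertex, player-to-move).
A0 = {(5,White), (5,Black)}
A1: add {(2,White), (2,Black), (7,White)}.
(7,White) ∈ A1 ⇒ White forces the target.

White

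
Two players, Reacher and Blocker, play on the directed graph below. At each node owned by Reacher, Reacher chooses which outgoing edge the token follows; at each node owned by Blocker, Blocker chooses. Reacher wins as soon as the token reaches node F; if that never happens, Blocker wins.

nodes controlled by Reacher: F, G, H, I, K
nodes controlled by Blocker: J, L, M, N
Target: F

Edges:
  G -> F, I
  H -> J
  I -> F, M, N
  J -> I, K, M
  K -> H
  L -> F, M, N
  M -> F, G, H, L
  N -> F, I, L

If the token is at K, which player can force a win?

Blocker

A0 = {F}
A1: add {G, I} — G (Reacher) has G→F; I (Reacher) has I→F.
A2 = A1; e.g. H (Reacher) has no edge into A1. Fixed point.
K never enters the attractor, so Blocker can avoid the target forever.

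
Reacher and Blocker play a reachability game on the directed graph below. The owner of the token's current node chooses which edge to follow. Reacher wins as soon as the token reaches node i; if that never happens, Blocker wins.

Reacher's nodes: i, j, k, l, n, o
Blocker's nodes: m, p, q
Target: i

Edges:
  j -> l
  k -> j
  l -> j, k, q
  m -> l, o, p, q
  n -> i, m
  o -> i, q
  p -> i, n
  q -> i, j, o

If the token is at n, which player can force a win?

Reacher

A0 = {i}
A1: add {n, o} — n (Reacher) has n→i; o (Reacher) has o→i.
n ∈ A1, so Reacher can force the target.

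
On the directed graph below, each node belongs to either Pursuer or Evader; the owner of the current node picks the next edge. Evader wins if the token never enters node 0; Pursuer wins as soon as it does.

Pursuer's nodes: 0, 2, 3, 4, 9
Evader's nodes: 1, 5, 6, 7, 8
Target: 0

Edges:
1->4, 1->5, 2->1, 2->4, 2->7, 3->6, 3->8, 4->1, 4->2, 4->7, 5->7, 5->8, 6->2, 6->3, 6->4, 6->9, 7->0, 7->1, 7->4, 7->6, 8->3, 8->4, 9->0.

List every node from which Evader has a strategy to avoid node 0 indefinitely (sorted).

A0 = {0}
A1: add {9} — 9 (Pursuer) has 9→0.
A2 = A1; e.g. 1 (Evader) can still go to 4. Fixed point.
Pursuer's attractor = {0, 9}; Evader avoids the target exactly from the complement.

1, 2, 3, 4, 5, 6, 7, 8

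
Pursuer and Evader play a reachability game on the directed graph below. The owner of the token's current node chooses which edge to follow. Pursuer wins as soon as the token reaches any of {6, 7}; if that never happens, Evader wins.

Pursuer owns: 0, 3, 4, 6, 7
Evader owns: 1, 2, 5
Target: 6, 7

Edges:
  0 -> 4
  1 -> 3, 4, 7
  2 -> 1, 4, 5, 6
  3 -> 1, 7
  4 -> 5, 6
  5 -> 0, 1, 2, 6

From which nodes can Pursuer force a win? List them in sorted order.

0, 1, 3, 4, 6, 7

A0 = {6, 7}
A1: add {3, 4} — 3 (Pursuer) has 3→7; 4 (Pursuer) has 4→6.
A2: add {0, 1} — 0 (Pursuer) has 0→4; 1 (Evader): all of {3, 4, 7} already in.
A3 = A2; e.g. 2 (Evader) can still go to 5. Fixed point.
Pursuer's winning region = {0, 1, 3, 4, 6, 7}.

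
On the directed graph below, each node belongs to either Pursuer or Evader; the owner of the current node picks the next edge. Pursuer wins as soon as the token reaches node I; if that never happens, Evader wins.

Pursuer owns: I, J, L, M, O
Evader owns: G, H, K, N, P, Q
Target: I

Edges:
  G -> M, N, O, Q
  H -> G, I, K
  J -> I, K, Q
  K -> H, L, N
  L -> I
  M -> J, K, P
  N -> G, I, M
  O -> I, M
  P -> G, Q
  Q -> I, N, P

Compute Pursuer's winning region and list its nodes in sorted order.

I, J, L, M, O

A0 = {I}
A1: add {J, L, O} — J (Pursuer) has J→I; L (Pursuer) has L→I; O (Pursuer) has O→I.
A2: add {M} — M (Pursuer) has M→J.
A3 = A2; e.g. G (Evader) can still go to N. Fixed point.
Pursuer's winning region = {I, J, L, M, O}.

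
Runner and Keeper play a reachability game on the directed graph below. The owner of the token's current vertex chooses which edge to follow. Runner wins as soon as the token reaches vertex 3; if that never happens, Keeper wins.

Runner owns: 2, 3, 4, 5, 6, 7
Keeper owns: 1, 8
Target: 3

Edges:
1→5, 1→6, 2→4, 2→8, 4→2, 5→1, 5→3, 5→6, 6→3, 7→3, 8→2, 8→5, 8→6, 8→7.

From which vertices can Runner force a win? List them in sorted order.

1, 3, 5, 6, 7

A0 = {3}
A1: add {5, 6, 7} — 5 (Runner) has 5→3; 6 (Runner) has 6→3; 7 (Runner) has 7→3.
A2: add {1} — 1 (Keeper): all of {5, 6} already in.
A3 = A2; e.g. 2 (Runner) has no edge into A2. Fixed point.
Runner's winning region = {1, 3, 5, 6, 7}.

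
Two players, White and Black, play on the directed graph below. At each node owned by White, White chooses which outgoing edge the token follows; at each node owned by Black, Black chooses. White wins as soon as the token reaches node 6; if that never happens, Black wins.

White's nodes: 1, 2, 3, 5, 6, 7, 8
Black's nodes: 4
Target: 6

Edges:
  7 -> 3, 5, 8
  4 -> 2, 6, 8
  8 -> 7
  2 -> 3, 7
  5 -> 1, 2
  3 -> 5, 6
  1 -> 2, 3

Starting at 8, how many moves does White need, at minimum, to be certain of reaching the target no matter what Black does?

A0 = {6}
A1: add {3} — 3 (White) has 3→6.
A2: add {1, 2, 7} — 1 (White) has 1→3; 2 (White) has 2→3; 7 (White) has 7→3.
A3: add {5, 8} — 5 (White) has 5→1; 8 (White) has 8→7.
8 enters the attractor at level 3, so White can force the target in 3 moves from there.

3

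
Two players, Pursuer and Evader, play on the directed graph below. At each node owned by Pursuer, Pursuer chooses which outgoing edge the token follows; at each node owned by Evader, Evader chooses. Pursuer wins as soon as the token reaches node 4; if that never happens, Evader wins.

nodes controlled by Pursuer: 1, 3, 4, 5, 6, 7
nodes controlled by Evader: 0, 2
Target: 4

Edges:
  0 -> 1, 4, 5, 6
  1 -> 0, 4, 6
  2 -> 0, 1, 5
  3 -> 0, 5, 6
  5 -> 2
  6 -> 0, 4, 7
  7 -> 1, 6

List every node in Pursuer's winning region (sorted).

1, 3, 4, 6, 7

A0 = {4}
A1: add {1, 6} — 1 (Pursuer) has 1→4; 6 (Pursuer) has 6→4.
A2: add {3, 7} — 3 (Pursuer) has 3→6; 7 (Pursuer) has 7→1.
A3 = A2; e.g. 0 (Evader) can still go to 5. Fixed point.
Pursuer's winning region = {1, 3, 4, 6, 7}.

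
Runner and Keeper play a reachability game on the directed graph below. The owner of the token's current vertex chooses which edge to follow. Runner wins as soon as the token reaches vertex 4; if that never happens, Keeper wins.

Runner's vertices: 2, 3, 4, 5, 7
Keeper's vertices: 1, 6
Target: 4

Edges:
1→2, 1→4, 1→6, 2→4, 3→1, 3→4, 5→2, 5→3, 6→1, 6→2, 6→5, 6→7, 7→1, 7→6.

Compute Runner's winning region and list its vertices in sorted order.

A0 = {4}
A1: add {2, 3} — 2 (Runner) has 2→4; 3 (Runner) has 3→4.
A2: add {5} — 5 (Runner) has 5→2.
A3 = A2; e.g. 1 (Keeper) can still go to 6. Fixed point.
Runner's winning region = {2, 3, 4, 5}.

2, 3, 4, 5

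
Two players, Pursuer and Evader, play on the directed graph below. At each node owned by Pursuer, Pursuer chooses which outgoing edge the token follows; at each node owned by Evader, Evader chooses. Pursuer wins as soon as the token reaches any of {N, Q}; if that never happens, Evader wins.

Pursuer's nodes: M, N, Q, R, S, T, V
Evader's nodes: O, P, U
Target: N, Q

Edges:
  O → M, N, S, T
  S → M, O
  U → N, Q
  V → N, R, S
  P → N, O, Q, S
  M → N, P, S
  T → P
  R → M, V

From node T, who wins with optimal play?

A0 = {N, Q}
A1: add {M, U, V} — M (Pursuer) has M→N; U (Evader): all of {N, Q} already in; V (Pursuer) has V→N.
A2: add {R, S} — R (Pursuer) has R→M; S (Pursuer) has S→M.
A3 = A2; e.g. O (Evader) can still go to T. Fixed point.
T never enters the attractor, so Evader can avoid the target forever.

Evader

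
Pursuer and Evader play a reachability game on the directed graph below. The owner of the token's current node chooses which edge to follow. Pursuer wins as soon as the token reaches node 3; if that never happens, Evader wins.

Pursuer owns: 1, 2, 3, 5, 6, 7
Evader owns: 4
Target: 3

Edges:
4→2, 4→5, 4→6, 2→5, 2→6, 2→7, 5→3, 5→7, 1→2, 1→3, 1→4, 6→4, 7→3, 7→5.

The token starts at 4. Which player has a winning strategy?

A0 = {3}
A1: add {1, 5, 7} — 1 (Pursuer) has 1→3; 5 (Pursuer) has 5→3; 7 (Pursuer) has 7→3.
A2: add {2} — 2 (Pursuer) has 2→5.
A3 = A2; e.g. 4 (Evader) can still go to 6. Fixed point.
4 never enters the attractor, so Evader can avoid the target forever.

Evader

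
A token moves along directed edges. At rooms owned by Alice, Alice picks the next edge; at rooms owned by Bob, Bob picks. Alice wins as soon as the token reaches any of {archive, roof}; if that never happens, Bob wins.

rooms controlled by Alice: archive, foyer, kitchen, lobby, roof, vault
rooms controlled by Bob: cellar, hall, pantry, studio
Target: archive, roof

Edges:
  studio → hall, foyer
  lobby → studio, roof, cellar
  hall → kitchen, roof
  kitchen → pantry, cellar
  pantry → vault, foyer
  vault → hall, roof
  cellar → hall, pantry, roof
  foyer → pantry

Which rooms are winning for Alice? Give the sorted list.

A0 = {archive, roof}
A1: add {lobby, vault} — lobby (Alice) has lobby→roof; vault (Alice) has vault→roof.
A2 = A1; e.g. studio (Bob) can still go to hall. Fixed point.
Alice's winning region = {archive, lobby, roof, vault}.

archive, lobby, roof, vault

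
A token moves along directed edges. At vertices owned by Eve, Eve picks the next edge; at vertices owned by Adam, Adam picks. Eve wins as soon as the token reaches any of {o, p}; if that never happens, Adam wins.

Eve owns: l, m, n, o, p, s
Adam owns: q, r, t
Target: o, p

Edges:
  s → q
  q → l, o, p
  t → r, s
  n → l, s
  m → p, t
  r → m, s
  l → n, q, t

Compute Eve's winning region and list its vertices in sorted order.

A0 = {o, p}
A1: add {m} — m (Eve) has m→p.
A2 = A1; e.g. l (Eve) has no edge into A1. Fixed point.
Eve's winning region = {m, o, p}.

m, o, p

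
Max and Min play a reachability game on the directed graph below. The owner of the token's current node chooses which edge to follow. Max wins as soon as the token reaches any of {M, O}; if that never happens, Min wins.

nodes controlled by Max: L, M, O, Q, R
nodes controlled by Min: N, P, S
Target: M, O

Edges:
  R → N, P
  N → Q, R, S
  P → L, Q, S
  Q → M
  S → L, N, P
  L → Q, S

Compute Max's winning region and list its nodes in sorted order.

A0 = {M, O}
A1: add {Q} — Q (Max) has Q→M.
A2: add {L} — L (Max) has L→Q.
A3 = A2; e.g. N (Min) can still go to R. Fixed point.
Max's winning region = {L, M, O, Q}.

L, M, O, Q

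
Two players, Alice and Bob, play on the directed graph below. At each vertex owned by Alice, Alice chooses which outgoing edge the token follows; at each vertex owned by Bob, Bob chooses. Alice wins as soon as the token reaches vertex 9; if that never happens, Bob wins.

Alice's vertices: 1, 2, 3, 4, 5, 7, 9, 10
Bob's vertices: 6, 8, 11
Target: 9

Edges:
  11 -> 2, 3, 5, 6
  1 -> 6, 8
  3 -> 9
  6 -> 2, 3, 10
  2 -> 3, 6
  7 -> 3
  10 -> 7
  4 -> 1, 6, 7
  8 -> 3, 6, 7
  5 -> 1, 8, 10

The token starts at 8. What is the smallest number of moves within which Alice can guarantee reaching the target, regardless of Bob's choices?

5

A0 = {9}
A1: add {3} — 3 (Alice) has 3→9.
A2: add {2, 7} — 2 (Alice) has 2→3; 7 (Alice) has 7→3.
A3: add {4, 10} — 4 (Alice) has 4→7; 10 (Alice) has 10→7.
A4: add {5, 6} — 5 (Alice) has 5→10; 6 (Bob): all of {2, 3, 10} already in.
A5: add {1, 8, 11} — 1 (Alice) has 1→6; 8 (Bob): all of {3, 6, 7} already in; 11 (Bob): all of {2, 3, 5, 6} already in.
A5 = all vertices. Fixed point.
8 enters the attractor at level 5, so Alice can force the target in 5 moves from there.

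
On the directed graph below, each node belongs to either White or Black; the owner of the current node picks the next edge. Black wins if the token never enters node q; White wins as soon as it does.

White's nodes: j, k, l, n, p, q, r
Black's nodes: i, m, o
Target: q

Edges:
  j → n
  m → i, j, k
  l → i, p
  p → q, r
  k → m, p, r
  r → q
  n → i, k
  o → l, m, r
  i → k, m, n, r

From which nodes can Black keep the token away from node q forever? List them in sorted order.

i, m, o

A0 = {q}
A1: add {p, r} — p (White) has p→q; r (White) has r→q.
A2: add {k, l} — k (White) has k→p; l (White) has l→p.
A3: add {n} — n (White) has n→k.
A4: add {j} — j (White) has j→n.
A5 = A4; e.g. i (Black) can still go to m. Fixed point.
White's attractor = {j, k, l, n, p, q, r}; Black avoids the target exactly from the complement.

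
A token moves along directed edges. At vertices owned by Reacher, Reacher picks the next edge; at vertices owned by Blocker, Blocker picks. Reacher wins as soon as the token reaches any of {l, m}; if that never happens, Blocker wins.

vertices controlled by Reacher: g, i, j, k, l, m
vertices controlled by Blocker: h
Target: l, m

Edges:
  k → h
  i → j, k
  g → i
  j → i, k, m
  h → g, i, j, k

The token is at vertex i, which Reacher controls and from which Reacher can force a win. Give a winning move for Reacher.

j

A0 = {l, m}
A1: add {j} — j (Reacher) has j→m.
A2: add {i} — i (Reacher) has i→j.
A3: add {g} — g (Reacher) has g→i.
A4 = A3; e.g. h (Blocker) can still go to k. Fixed point.
From i, successor j is in the attractor (rank 1); the other successor k is not.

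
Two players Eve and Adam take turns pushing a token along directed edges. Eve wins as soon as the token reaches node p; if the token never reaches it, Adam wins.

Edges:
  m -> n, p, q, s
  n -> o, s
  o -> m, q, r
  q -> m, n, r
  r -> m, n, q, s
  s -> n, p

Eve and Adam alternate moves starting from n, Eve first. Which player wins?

Track states (vertex, player-to-move).
A0 = {(p,Eve), (p,Adam)}
A1: add {(m,Eve), (s,Eve)}.
A2 = A1; e.g. (m,Adam) stays out. (n,Eve) never enters ⇒ Adam avoids the target.

Adam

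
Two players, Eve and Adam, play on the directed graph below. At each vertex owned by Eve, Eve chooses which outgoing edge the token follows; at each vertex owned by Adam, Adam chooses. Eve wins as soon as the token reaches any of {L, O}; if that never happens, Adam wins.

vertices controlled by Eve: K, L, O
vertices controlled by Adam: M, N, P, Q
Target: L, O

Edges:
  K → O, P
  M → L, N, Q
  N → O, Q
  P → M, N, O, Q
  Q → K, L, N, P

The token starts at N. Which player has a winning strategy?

A0 = {L, O}
A1: add {K} — K (Eve) has K→O.
A2 = A1; e.g. M (Adam) can still go to N. Fixed point.
N never enters the attractor, so Adam can avoid the target forever.

Adam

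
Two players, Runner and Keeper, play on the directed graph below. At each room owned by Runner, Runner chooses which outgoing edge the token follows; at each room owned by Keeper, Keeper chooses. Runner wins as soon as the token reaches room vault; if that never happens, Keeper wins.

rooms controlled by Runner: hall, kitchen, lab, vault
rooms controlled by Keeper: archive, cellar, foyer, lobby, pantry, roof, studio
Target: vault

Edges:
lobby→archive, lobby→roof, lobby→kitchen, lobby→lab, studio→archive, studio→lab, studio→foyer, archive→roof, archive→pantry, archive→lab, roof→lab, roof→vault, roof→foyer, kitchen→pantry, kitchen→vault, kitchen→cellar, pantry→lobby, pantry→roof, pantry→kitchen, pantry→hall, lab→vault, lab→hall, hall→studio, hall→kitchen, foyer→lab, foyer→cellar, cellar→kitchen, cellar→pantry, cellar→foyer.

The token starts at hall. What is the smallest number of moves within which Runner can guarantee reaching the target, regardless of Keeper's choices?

2

A0 = {vault}
A1: add {kitchen, lab} — kitchen (Runner) has kitchen→vault; lab (Runner) has lab→vault.
A2: add {hall} — hall (Runner) has hall→kitchen.
A3 = A2; e.g. lobby (Keeper) can still go to archive. Fixed point.
hall enters the attractor at level 2, so Runner can force the target in 2 moves from there.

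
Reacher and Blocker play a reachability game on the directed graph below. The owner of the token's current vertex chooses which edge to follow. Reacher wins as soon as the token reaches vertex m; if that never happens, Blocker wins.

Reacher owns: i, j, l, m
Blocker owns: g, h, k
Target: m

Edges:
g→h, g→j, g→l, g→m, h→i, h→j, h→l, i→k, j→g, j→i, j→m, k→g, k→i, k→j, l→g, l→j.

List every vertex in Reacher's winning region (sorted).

j, l, m

A0 = {m}
A1: add {j} — j (Reacher) has j→m.
A2: add {l} — l (Reacher) has l→j.
A3 = A2; e.g. g (Blocker) can still go to h. Fixed point.
Reacher's winning region = {j, l, m}.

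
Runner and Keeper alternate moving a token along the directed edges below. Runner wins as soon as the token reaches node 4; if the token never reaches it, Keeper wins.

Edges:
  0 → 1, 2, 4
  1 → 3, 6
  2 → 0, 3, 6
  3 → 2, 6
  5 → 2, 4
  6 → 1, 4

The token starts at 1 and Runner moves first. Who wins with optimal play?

Track states (vertex, player-to-move).
A0 = {(4,Runner), (4,Keeper)}
A1: add {(0,Runner), (5,Runner), (6,Runner)}.
A2 = A1; e.g. (0,Keeper) stays out. (1,Runner) never enters ⇒ Keeper avoids the target.

Keeper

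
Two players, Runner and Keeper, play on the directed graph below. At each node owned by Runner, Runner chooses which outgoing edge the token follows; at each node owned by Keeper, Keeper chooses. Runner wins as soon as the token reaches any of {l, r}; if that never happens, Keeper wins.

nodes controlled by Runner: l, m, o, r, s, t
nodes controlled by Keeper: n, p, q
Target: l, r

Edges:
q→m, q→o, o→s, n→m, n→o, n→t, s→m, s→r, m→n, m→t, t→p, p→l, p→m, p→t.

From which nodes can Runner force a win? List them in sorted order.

l, o, r, s

A0 = {l, r}
A1: add {s} — s (Runner) has s→r.
A2: add {o} — o (Runner) has o→s.
A3 = A2; e.g. m (Runner) has no edge into A2. Fixed point.
Runner's winning region = {l, o, r, s}.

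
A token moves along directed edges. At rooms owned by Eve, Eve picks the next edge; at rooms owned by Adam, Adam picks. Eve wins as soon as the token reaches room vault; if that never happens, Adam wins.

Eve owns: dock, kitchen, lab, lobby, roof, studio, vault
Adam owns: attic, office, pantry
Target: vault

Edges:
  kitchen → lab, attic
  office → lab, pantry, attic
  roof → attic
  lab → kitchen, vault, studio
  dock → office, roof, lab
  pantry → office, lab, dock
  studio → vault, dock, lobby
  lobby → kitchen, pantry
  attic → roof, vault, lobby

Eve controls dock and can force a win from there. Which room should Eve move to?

A0 = {vault}
A1: add {lab, studio} — lab (Eve) has lab→vault; studio (Eve) has studio→vault.
A2: add {dock, kitchen} — kitchen (Eve) has kitchen→lab; dock (Eve) has dock→lab.
A3: add {lobby} — lobby (Eve) has lobby→kitchen.
A4 = A3; e.g. office (Adam) can still go to pantry. Fixed point.
From dock, successor lab is in the attractor (rank 1); the other successors office, roof are not.

lab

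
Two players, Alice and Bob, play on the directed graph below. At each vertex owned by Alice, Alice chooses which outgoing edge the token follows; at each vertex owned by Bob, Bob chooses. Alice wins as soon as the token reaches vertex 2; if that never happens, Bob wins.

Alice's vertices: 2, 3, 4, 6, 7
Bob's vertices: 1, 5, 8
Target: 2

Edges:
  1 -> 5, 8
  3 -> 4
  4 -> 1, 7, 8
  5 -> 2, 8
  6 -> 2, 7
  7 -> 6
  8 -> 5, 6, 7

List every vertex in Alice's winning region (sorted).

2, 3, 4, 6, 7

A0 = {2}
A1: add {6} — 6 (Alice) has 6→2.
A2: add {7} — 7 (Alice) has 7→6.
A3: add {4} — 4 (Alice) has 4→7.
A4: add {3} — 3 (Alice) has 3→4.
A5 = A4; e.g. 1 (Bob) can still go to 5. Fixed point.
Alice's winning region = {2, 3, 4, 6, 7}.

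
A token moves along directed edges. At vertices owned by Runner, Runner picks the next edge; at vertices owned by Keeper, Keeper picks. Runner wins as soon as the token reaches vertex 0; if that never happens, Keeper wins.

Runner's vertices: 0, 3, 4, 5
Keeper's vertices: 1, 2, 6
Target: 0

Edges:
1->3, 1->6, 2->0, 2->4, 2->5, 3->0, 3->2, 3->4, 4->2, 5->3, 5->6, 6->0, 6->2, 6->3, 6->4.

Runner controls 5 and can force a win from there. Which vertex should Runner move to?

3

A0 = {0}
A1: add {3} — 3 (Runner) has 3→0.
A2: add {5} — 5 (Runner) has 5→3.
A3 = A2; e.g. 1 (Keeper) can still go to 6. Fixed point.
From 5, successor 3 is in the attractor (rank 1); the other successor 6 is not.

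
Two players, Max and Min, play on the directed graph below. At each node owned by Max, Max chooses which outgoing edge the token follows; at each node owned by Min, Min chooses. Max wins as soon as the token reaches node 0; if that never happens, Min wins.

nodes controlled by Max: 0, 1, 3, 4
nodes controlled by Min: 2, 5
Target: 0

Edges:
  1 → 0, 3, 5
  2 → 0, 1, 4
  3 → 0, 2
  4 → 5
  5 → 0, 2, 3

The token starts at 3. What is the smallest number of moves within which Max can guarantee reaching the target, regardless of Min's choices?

1

A0 = {0}
A1: add {1, 3} — 1 (Max) has 1→0; 3 (Max) has 3→0.
A2 = A1; e.g. 2 (Min) can still go to 4. Fixed point.
3 enters the attractor at level 1, so Max can force the target in 1 move from there.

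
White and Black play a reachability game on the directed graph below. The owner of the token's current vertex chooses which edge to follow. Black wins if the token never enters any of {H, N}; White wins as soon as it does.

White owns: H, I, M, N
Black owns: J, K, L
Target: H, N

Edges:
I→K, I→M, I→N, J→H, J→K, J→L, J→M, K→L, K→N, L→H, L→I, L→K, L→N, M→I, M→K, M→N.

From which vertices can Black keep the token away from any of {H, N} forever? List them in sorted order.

A0 = {H, N}
A1: add {I, M} — I (White) has I→N; M (White) has M→N.
A2 = A1; e.g. J (Black) can still go to K. Fixed point.
White's attractor = {H, I, M, N}; Black avoids the target exactly from the complement.

J, K, L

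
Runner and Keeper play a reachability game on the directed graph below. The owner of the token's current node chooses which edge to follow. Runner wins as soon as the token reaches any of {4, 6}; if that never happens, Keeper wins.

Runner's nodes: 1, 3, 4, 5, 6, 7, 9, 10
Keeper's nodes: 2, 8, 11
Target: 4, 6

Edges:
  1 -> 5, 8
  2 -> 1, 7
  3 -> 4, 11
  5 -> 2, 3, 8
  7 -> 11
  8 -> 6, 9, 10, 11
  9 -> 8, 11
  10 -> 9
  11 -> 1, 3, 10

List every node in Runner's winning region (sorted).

A0 = {4, 6}
A1: add {3} — 3 (Runner) has 3→4.
A2: add {5} — 5 (Runner) has 5→3.
A3: add {1} — 1 (Runner) has 1→5.
A4 = A3; e.g. 2 (Keeper) can still go to 7. Fixed point.
Runner's winning region = {1, 3, 4, 5, 6}.

1, 3, 4, 5, 6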